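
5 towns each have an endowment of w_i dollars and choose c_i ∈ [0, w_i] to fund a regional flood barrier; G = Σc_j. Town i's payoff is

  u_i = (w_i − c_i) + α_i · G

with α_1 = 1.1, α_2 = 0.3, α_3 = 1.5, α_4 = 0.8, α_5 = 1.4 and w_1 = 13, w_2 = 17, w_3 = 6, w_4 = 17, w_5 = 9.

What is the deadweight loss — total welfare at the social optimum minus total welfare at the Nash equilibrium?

139.4

∂u_i/∂c_i = α_i − 1, so town i contributes w_i if α_i > 1, else 0.
α_i > 1 for i ∈ {1, 3, 5}; NE contributions (13, 0, 6, 0, 9), G = 28.
W^NE = Σw_i − G^NE + (Σα_i)·G^NE = 62 + 4.1·28 = 176.8.
Planner: ∂(Σu_j)/∂c_i = Σα_j − 1 = 4.1 > 0, so everyone contributes w_i; G^SO = 62, W^SO = 62 + 4.1·62 = 316.2.
Deadweight loss = 139.4.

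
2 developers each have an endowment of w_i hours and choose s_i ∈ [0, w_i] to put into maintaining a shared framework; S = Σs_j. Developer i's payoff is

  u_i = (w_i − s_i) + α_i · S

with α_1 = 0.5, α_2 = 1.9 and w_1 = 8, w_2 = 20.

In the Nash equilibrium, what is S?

∂u_i/∂s_i = α_i − 1, so developer i contributes w_i if α_i > 1, else 0.
α_i > 1 for i ∈ {2}; NE contributions (0, 20), S = 20.

20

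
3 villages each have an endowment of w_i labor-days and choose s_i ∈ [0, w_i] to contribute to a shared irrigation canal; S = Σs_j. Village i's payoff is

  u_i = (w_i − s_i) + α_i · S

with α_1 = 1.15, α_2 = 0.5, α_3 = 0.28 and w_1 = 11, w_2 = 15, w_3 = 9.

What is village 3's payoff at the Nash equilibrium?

12.08

∂u_i/∂s_i = α_i − 1, so village i contributes w_i if α_i > 1, else 0.
α_i > 1 for i ∈ {1}; NE contributions (11, 0, 0), S = 11.
u_3 = (9 − 0) + 0.28·11 = 12.08.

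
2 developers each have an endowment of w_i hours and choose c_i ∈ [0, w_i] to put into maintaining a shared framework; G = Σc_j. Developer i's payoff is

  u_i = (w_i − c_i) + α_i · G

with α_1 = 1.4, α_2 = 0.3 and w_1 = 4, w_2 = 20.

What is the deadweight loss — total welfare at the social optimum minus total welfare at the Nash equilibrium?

∂u_i/∂c_i = α_i − 1, so developer i contributes w_i if α_i > 1, else 0.
α_i > 1 for i ∈ {1}; NE contributions (4, 0), G = 4.
W^NE = Σw_i − G^NE + (Σα_i)·G^NE = 24 + 0.7·4 = 26.8.
Planner: ∂(Σu_j)/∂c_i = Σα_j − 1 = 0.7 > 0, so everyone contributes w_i; G^SO = 24, W^SO = 24 + 0.7·24 = 40.8.
Deadweight loss = 14.

14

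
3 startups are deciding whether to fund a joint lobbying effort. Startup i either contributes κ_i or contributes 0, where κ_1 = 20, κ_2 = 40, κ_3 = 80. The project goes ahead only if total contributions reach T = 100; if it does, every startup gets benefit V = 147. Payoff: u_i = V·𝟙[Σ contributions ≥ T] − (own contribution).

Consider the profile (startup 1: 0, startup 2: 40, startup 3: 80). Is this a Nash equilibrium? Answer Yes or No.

Total = 120 ≥ 100: provided.
Startup 1 (pledges 0, payoff 147): pledging 20 → total 140, payoff 127. No gain.
Startup 2 (pledges 40, payoff 107): dropping to 0 → total 80, payoff 0. No gain.
Startup 3 (pledges 80, payoff 67): dropping to 0 → total 40, payoff 0. No gain.

Yes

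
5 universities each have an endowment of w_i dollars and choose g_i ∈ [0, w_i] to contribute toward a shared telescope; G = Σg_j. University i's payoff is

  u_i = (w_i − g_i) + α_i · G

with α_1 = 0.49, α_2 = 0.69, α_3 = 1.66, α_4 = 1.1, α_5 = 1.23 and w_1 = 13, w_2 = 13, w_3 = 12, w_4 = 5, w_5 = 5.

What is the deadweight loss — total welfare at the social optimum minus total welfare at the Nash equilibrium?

∂u_i/∂g_i = α_i − 1, so university i contributes w_i if α_i > 1, else 0.
α_i > 1 for i ∈ {3, 4, 5}; NE contributions (0, 0, 12, 5, 5), G = 22.
W^NE = Σw_i − G^NE + (Σα_i)·G^NE = 48 + 4.17·22 = 139.74.
Planner: ∂(Σu_j)/∂g_i = Σα_j − 1 = 4.17 > 0, so everyone contributes w_i; G^SO = 48, W^SO = 48 + 4.17·48 = 248.16.
Deadweight loss = 108.42.

108.42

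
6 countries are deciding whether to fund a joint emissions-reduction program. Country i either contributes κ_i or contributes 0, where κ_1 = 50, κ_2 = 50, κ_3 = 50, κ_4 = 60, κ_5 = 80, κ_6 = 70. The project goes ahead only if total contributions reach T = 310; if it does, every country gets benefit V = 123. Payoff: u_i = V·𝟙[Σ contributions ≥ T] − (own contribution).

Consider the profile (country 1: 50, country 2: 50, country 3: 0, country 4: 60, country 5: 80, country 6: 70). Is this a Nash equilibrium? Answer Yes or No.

Total = 310 ≥ 310: provided.
Country 1 (pledges 50, payoff 73): dropping to 0 → total 260, payoff 0. No gain.
Country 2 (pledges 50, payoff 73): dropping to 0 → total 260, payoff 0. No gain.
Country 3 (pledges 0, payoff 123): pledging 50 → total 360, payoff 73. No gain.
Country 4 (pledges 60, payoff 63): dropping to 0 → total 250, payoff 0. No gain.
Country 5 (pledges 80, payoff 43): dropping to 0 → total 230, payoff 0. No gain.
Country 6 (pledges 70, payoff 53): dropping to 0 → total 240, payoff 0. No gain.

Yes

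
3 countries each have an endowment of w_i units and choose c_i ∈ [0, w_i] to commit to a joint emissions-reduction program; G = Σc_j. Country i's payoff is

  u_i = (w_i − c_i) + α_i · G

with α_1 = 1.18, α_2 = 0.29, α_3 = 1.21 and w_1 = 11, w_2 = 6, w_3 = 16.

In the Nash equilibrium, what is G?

27

∂u_i/∂c_i = α_i − 1, so country i contributes w_i if α_i > 1, else 0.
α_i > 1 for i ∈ {1, 3}; NE contributions (11, 0, 16), G = 27.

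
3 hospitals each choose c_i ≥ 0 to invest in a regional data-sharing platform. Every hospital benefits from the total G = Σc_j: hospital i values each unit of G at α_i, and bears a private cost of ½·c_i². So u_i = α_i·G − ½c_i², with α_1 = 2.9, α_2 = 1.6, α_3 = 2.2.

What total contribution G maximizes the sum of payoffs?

20.1

Planner FOC: ∂(Σu_j)/∂c_i = (Σα_j) − c_i = 0, so c_i^SO = Σα_j = 6.7 for every i; G^SO = 20.1.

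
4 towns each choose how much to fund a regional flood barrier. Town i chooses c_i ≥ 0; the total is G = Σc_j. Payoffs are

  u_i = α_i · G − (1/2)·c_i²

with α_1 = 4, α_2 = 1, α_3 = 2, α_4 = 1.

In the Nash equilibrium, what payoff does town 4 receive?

7.5

Town i's FOC: ∂u_i/∂c_i = α_i − c_i = 0, so c_i* = α_i.
NE contributions = (4, 1, 2, 1); G = 8.
u_4 = α_4·G − ½·(c_4)² = 1·8 − ½·1² = 7.5.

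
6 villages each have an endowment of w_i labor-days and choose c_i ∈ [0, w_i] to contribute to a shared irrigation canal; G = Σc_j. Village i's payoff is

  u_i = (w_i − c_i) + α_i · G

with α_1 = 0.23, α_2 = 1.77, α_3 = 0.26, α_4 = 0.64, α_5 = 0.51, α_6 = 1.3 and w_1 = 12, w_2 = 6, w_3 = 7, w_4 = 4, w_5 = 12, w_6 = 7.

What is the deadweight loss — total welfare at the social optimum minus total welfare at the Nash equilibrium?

129.85

∂u_i/∂c_i = α_i − 1, so village i contributes w_i if α_i > 1, else 0.
α_i > 1 for i ∈ {2, 6}; NE contributions (0, 6, 0, 0, 0, 7), G = 13.
W^NE = Σw_i − G^NE + (Σα_i)·G^NE = 48 + 3.71·13 = 96.23.
Planner: ∂(Σu_j)/∂c_i = Σα_j − 1 = 3.71 > 0, so everyone contributes w_i; G^SO = 48, W^SO = 48 + 3.71·48 = 226.08.
Deadweight loss = 129.85.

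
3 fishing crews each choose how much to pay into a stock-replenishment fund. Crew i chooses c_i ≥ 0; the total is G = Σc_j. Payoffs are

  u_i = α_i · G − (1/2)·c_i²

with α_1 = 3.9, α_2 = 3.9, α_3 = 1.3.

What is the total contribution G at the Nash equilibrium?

9.1

Crew i's FOC: ∂u_i/∂c_i = α_i − c_i = 0, so c_i* = α_i.
NE contributions = (3.9, 3.9, 1.3); G = 9.1.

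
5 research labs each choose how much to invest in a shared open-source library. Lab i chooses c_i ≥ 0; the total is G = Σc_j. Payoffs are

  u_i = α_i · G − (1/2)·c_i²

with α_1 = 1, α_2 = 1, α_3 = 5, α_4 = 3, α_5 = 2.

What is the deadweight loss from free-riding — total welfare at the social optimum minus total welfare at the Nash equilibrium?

236

Lab i's FOC: ∂u_i/∂c_i = α_i − c_i = 0, so c_i* = α_i.
NE contributions = (1, 1, 5, 3, 2); G = 12.
W^NE = (Σα)·G − ½Σα_i² = 12² − ½·40 = 124.
Planner sets c_i = Σα_j = 12 for every i, so G^SO = 5·12 = 60.
W^SO = (Σα)·G^SO − ½·5·(Σα)² = (5/2)·12² = 360.
Deadweight loss = W^SO − W^NE = 236.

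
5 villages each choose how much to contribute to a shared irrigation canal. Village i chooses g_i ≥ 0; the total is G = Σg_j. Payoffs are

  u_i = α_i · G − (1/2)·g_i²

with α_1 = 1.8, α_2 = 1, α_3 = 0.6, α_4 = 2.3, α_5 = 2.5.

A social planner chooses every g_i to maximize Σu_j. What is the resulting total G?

Planner FOC: ∂(Σu_j)/∂g_i = (Σα_j) − g_i = 0, so g_i^SO = Σα_j = 8.2 for every i; G^SO = 41.

41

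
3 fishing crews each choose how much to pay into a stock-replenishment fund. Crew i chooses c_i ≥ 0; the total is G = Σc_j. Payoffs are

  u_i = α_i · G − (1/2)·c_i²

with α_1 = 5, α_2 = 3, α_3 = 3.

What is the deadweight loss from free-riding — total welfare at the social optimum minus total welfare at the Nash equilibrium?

Crew i's FOC: ∂u_i/∂c_i = α_i − c_i = 0, so c_i* = α_i.
NE contributions = (5, 3, 3); G = 11.
W^NE = (Σα)·G − ½Σα_i² = 11² − ½·43 = 99.5.
Planner sets c_i = Σα_j = 11 for every i, so G^SO = 3·11 = 33.
W^SO = (Σα)·G^SO − ½·3·(Σα)² = (3/2)·11² = 181.5.
Deadweight loss = W^SO − W^NE = 82.

82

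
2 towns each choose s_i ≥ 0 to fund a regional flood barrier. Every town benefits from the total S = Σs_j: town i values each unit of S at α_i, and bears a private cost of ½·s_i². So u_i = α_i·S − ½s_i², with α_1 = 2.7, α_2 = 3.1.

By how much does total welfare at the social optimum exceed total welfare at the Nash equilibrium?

8.45

Town i's FOC: ∂u_i/∂s_i = α_i − s_i = 0, so s_i* = α_i.
NE contributions = (2.7, 3.1); S = 5.8.
W^NE = (Σα)·S − ½Σα_i² = 5.8² − ½·16.9 = 25.19.
Planner sets s_i = Σα_j = 5.8 for every i, so S^SO = 2·5.8 = 11.6.
W^SO = (Σα)·S^SO − ½·2·(Σα)² = (2/2)·5.8² = 33.64.
Deadweight loss = W^SO − W^NE = 8.45.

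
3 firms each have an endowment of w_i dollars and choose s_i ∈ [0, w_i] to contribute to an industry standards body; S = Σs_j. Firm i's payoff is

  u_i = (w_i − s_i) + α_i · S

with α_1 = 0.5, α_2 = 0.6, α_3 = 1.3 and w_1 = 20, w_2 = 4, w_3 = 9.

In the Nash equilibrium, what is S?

∂u_i/∂s_i = α_i − 1, so firm i contributes w_i if α_i > 1, else 0.
α_i > 1 for i ∈ {3}; NE contributions (0, 0, 9), S = 9.

9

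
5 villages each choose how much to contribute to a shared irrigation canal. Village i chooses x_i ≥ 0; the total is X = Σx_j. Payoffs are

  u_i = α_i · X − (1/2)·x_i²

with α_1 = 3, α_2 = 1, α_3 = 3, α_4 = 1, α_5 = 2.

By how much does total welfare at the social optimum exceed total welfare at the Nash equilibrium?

Village i's FOC: ∂u_i/∂x_i = α_i − x_i = 0, so x_i* = α_i.
NE contributions = (3, 1, 3, 1, 2); X = 10.
W^NE = (Σα)·X − ½Σα_i² = 10² − ½·24 = 88.
Planner sets x_i = Σα_j = 10 for every i, so X^SO = 5·10 = 50.
W^SO = (Σα)·X^SO − ½·5·(Σα)² = (5/2)·10² = 250.
Deadweight loss = W^SO − W^NE = 162.

162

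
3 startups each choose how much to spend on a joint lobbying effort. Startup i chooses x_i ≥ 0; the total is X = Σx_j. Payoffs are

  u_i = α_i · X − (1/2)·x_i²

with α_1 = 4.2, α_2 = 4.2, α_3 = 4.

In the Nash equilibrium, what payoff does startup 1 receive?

Startup i's FOC: ∂u_i/∂x_i = α_i − x_i = 0, so x_i* = α_i.
NE contributions = (4.2, 4.2, 4); X = 12.4.
u_1 = α_1·X − ½·(x_1)² = 4.2·12.4 − ½·4.2² = 43.26.

43.26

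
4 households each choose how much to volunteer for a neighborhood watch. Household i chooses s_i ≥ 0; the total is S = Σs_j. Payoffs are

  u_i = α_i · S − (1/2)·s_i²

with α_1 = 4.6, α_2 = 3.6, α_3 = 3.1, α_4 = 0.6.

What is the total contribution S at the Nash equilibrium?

11.9

Household i's FOC: ∂u_i/∂s_i = α_i − s_i = 0, so s_i* = α_i.
NE contributions = (4.6, 3.6, 3.1, 0.6); S = 11.9.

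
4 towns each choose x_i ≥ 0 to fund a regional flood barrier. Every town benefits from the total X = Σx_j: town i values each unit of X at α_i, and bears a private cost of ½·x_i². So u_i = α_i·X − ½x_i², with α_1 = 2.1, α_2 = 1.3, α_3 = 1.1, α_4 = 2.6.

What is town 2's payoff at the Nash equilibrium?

8.385

Town i's FOC: ∂u_i/∂x_i = α_i − x_i = 0, so x_i* = α_i.
NE contributions = (2.1, 1.3, 1.1, 2.6); X = 7.1.
u_2 = α_2·X − ½·(x_2)² = 1.3·7.1 − ½·1.3² = 8.385.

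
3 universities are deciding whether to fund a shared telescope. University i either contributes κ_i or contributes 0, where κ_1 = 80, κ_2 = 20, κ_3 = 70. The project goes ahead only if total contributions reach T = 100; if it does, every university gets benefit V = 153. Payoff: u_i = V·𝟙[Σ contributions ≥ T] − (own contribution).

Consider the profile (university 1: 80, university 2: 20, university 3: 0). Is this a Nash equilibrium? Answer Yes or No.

Yes

Total = 100 ≥ 100: provided.
University 1 (pledges 80, payoff 73): dropping to 0 → total 20, payoff 0. No gain.
University 2 (pledges 20, payoff 133): dropping to 0 → total 80, payoff 0. No gain.
University 3 (pledges 0, payoff 153): pledging 70 → total 170, payoff 83. No gain.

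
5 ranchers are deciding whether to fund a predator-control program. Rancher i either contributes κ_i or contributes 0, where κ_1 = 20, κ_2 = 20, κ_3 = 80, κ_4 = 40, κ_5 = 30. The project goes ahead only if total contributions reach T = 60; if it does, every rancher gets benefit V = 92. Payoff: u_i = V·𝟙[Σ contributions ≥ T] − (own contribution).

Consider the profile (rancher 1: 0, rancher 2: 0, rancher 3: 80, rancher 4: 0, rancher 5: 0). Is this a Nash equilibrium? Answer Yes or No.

Total = 80 ≥ 60: provided.
Rancher 1 (pledges 0, payoff 92): pledging 20 → total 100, payoff 72. No gain.
Rancher 2 (pledges 0, payoff 92): pledging 20 → total 100, payoff 72. No gain.
Rancher 3 (pledges 80, payoff 12): dropping to 0 → total 0, payoff 0. No gain.
Rancher 4 (pledges 0, payoff 92): pledging 40 → total 120, payoff 52. No gain.
Rancher 5 (pledges 0, payoff 92): pledging 30 → total 110, payoff 62. No gain.

Yes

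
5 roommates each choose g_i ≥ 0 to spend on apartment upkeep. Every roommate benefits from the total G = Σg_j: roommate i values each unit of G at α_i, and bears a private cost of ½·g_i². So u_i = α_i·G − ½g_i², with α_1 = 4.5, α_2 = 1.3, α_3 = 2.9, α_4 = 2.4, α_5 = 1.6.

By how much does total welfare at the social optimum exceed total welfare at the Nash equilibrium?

261.27

Roommate i's FOC: ∂u_i/∂g_i = α_i − g_i = 0, so g_i* = α_i.
NE contributions = (4.5, 1.3, 2.9, 2.4, 1.6); G = 12.7.
W^NE = (Σα)·G − ½Σα_i² = 12.7² − ½·38.67 = 141.955.
Planner sets g_i = Σα_j = 12.7 for every i, so G^SO = 5·12.7 = 63.5.
W^SO = (Σα)·G^SO − ½·5·(Σα)² = (5/2)·12.7² = 403.225.
Deadweight loss = W^SO − W^NE = 261.27.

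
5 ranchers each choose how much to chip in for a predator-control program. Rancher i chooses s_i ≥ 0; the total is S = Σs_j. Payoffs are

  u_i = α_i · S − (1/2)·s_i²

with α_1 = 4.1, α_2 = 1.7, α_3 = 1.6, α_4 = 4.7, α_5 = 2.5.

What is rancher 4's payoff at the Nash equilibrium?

57.575

Rancher i's FOC: ∂u_i/∂s_i = α_i − s_i = 0, so s_i* = α_i.
NE contributions = (4.1, 1.7, 1.6, 4.7, 2.5); S = 14.6.
u_4 = α_4·S − ½·(s_4)² = 4.7·14.6 − ½·4.7² = 57.575.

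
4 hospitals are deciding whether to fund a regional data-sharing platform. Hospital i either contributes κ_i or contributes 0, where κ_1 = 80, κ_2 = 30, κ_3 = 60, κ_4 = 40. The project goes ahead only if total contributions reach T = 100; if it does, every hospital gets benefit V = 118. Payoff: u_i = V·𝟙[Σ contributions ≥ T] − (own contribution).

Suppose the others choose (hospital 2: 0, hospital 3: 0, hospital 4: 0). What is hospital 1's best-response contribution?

0

Others' total = 0. Even contributing 80 gives 80 < 100: no benefit either way.
Best response: 0.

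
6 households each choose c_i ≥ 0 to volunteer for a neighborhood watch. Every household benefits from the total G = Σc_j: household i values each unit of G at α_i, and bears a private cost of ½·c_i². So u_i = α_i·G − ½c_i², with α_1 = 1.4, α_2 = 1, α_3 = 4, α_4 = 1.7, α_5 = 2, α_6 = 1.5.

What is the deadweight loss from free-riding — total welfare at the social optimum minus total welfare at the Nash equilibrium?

283.17

Household i's FOC: ∂u_i/∂c_i = α_i − c_i = 0, so c_i* = α_i.
NE contributions = (1.4, 1, 4, 1.7, 2, 1.5); G = 11.6.
W^NE = (Σα)·G − ½Σα_i² = 11.6² − ½·28.1 = 120.51.
Planner sets c_i = Σα_j = 11.6 for every i, so G^SO = 6·11.6 = 69.6.
W^SO = (Σα)·G^SO − ½·6·(Σα)² = (6/2)·11.6² = 403.68.
Deadweight loss = W^SO − W^NE = 283.17.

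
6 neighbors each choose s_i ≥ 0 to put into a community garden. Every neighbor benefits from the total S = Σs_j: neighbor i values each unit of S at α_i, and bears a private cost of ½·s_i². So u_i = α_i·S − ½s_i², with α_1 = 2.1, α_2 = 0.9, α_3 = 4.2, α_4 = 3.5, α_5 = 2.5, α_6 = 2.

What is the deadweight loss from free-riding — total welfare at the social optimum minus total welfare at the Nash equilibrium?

Neighbor i's FOC: ∂u_i/∂s_i = α_i − s_i = 0, so s_i* = α_i.
NE contributions = (2.1, 0.9, 4.2, 3.5, 2.5, 2); S = 15.2.
W^NE = (Σα)·S − ½Σα_i² = 15.2² − ½·45.36 = 208.36.
Planner sets s_i = Σα_j = 15.2 for every i, so S^SO = 6·15.2 = 91.2.
W^SO = (Σα)·S^SO − ½·6·(Σα)² = (6/2)·15.2² = 693.12.
Deadweight loss = W^SO − W^NE = 484.76.

484.76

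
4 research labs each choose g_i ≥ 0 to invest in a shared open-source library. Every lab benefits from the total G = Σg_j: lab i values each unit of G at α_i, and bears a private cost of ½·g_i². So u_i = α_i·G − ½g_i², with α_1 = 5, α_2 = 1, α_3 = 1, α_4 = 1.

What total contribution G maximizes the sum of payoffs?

32

Planner FOC: ∂(Σu_j)/∂g_i = (Σα_j) − g_i = 0, so g_i^SO = Σα_j = 8 for every i; G^SO = 32.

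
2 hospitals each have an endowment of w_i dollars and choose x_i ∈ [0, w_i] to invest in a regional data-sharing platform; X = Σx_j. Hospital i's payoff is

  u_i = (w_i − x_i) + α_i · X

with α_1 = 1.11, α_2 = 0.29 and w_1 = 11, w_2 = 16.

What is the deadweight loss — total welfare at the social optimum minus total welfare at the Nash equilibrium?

6.4

∂u_i/∂x_i = α_i − 1, so hospital i contributes w_i if α_i > 1, else 0.
α_i > 1 for i ∈ {1}; NE contributions (11, 0), X = 11.
W^NE = Σw_i − X^NE + (Σα_i)·X^NE = 27 + 0.4·11 = 31.4.
Planner: ∂(Σu_j)/∂x_i = Σα_j − 1 = 0.4 > 0, so everyone contributes w_i; X^SO = 27, W^SO = 27 + 0.4·27 = 37.8.
Deadweight loss = 6.4.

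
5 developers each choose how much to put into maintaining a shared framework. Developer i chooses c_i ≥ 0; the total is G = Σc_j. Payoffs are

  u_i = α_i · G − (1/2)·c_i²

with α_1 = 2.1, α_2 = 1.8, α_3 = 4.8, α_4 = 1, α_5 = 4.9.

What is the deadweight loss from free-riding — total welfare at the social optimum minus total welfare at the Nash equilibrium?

347.59

Developer i's FOC: ∂u_i/∂c_i = α_i − c_i = 0, so c_i* = α_i.
NE contributions = (2.1, 1.8, 4.8, 1, 4.9); G = 14.6.
W^NE = (Σα)·G − ½Σα_i² = 14.6² − ½·55.7 = 185.31.
Planner sets c_i = Σα_j = 14.6 for every i, so G^SO = 5·14.6 = 73.
W^SO = (Σα)·G^SO − ½·5·(Σα)² = (5/2)·14.6² = 532.9.
Deadweight loss = W^SO − W^NE = 347.59.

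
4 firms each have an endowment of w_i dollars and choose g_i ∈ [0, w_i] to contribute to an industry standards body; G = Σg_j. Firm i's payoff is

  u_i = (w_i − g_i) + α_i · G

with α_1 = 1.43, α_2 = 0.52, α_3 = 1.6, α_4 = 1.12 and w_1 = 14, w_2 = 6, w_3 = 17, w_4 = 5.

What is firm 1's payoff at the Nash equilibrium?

51.48

∂u_i/∂g_i = α_i − 1, so firm i contributes w_i if α_i > 1, else 0.
α_i > 1 for i ∈ {1, 3, 4}; NE contributions (14, 0, 17, 5), G = 36.
u_1 = (14 − 14) + 1.43·36 = 51.48.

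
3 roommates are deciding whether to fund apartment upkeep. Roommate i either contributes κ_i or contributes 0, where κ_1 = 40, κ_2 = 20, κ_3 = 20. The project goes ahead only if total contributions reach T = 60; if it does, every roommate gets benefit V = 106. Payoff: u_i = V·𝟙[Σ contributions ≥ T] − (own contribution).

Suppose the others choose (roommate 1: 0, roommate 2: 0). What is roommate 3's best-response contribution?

Others' total = 0. Even contributing 20 gives 20 < 60: no benefit either way.
Best response: 0.

0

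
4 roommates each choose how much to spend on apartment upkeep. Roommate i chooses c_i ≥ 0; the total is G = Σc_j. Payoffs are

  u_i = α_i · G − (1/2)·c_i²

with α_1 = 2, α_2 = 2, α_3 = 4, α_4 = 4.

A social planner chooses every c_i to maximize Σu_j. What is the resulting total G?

48

Planner FOC: ∂(Σu_j)/∂c_i = (Σα_j) − c_i = 0, so c_i^SO = Σα_j = 12 for every i; G^SO = 48.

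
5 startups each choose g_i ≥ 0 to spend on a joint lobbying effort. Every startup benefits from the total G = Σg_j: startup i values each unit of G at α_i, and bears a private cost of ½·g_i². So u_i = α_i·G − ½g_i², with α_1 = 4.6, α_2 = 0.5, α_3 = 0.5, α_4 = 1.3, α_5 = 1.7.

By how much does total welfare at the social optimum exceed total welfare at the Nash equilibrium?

Startup i's FOC: ∂u_i/∂g_i = α_i − g_i = 0, so g_i* = α_i.
NE contributions = (4.6, 0.5, 0.5, 1.3, 1.7); G = 8.6.
W^NE = (Σα)·G − ½Σα_i² = 8.6² − ½·26.24 = 60.84.
Planner sets g_i = Σα_j = 8.6 for every i, so G^SO = 5·8.6 = 43.
W^SO = (Σα)·G^SO − ½·5·(Σα)² = (5/2)·8.6² = 184.9.
Deadweight loss = W^SO − W^NE = 124.06.

124.06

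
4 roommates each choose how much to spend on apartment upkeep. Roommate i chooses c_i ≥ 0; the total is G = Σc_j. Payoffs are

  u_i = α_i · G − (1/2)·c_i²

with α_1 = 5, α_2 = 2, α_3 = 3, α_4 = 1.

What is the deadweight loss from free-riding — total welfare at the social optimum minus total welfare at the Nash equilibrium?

140.5

Roommate i's FOC: ∂u_i/∂c_i = α_i − c_i = 0, so c_i* = α_i.
NE contributions = (5, 2, 3, 1); G = 11.
W^NE = (Σα)·G − ½Σα_i² = 11² − ½·39 = 101.5.
Planner sets c_i = Σα_j = 11 for every i, so G^SO = 4·11 = 44.
W^SO = (Σα)·G^SO − ½·4·(Σα)² = (4/2)·11² = 242.
Deadweight loss = W^SO − W^NE = 140.5.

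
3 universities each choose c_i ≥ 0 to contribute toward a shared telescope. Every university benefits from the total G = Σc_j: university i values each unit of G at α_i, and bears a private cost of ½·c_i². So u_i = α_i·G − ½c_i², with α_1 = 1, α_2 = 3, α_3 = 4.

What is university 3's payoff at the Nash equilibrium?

24

University i's FOC: ∂u_i/∂c_i = α_i − c_i = 0, so c_i* = α_i.
NE contributions = (1, 3, 4); G = 8.
u_3 = α_3·G − ½·(c_3)² = 4·8 − ½·4² = 24.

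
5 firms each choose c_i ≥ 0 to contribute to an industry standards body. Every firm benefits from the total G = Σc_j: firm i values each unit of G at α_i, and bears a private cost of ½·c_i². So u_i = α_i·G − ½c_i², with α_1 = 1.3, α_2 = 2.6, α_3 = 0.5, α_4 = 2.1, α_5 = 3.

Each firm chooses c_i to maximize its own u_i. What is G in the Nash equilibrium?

9.5

Firm i's FOC: ∂u_i/∂c_i = α_i − c_i = 0, so c_i* = α_i.
NE contributions = (1.3, 2.6, 0.5, 2.1, 3); G = 9.5.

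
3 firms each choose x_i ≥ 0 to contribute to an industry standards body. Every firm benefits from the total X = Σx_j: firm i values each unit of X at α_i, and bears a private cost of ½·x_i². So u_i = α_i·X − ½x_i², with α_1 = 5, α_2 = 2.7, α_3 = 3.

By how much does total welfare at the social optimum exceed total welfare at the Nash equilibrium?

Firm i's FOC: ∂u_i/∂x_i = α_i − x_i = 0, so x_i* = α_i.
NE contributions = (5, 2.7, 3); X = 10.7.
W^NE = (Σα)·X − ½Σα_i² = 10.7² − ½·41.29 = 93.845.
Planner sets x_i = Σα_j = 10.7 for every i, so X^SO = 3·10.7 = 32.1.
W^SO = (Σα)·X^SO − ½·3·(Σα)² = (3/2)·10.7² = 171.735.
Deadweight loss = W^SO − W^NE = 77.89.

77.89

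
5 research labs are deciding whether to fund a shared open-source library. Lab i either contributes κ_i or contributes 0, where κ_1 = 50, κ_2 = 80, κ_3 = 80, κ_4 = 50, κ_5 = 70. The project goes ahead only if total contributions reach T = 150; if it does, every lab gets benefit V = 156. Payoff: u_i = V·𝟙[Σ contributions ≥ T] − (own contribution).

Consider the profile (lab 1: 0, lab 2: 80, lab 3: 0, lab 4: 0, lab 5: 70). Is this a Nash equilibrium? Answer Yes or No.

Yes

Total = 150 ≥ 150: provided.
Lab 1 (pledges 0, payoff 156): pledging 50 → total 200, payoff 106. No gain.
Lab 2 (pledges 80, payoff 76): dropping to 0 → total 70, payoff 0. No gain.
Lab 3 (pledges 0, payoff 156): pledging 80 → total 230, payoff 76. No gain.
Lab 4 (pledges 0, payoff 156): pledging 50 → total 200, payoff 106. No gain.
Lab 5 (pledges 70, payoff 86): dropping to 0 → total 80, payoff 0. No gain.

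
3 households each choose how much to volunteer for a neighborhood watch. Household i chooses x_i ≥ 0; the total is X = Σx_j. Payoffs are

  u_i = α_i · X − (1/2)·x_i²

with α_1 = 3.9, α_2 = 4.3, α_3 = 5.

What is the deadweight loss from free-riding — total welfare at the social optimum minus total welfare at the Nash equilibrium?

116.47

Household i's FOC: ∂u_i/∂x_i = α_i − x_i = 0, so x_i* = α_i.
NE contributions = (3.9, 4.3, 5); X = 13.2.
W^NE = (Σα)·X − ½Σα_i² = 13.2² − ½·58.7 = 144.89.
Planner sets x_i = Σα_j = 13.2 for every i, so X^SO = 3·13.2 = 39.6.
W^SO = (Σα)·X^SO − ½·3·(Σα)² = (3/2)·13.2² = 261.36.
Deadweight loss = W^SO − W^NE = 116.47.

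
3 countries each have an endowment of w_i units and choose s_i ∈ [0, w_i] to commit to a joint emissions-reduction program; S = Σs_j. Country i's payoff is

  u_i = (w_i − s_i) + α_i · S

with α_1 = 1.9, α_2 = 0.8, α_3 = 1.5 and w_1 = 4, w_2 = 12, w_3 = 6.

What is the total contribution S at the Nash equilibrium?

∂u_i/∂s_i = α_i − 1, so country i contributes w_i if α_i > 1, else 0.
α_i > 1 for i ∈ {1, 3}; NE contributions (4, 0, 6), S = 10.

10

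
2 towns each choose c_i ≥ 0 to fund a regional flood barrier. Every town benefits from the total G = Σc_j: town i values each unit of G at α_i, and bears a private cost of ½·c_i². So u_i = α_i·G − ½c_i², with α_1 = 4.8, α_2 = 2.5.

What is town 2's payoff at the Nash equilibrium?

15.125

Town i's FOC: ∂u_i/∂c_i = α_i − c_i = 0, so c_i* = α_i.
NE contributions = (4.8, 2.5); G = 7.3.
u_2 = α_2·G − ½·(c_2)² = 2.5·7.3 − ½·2.5² = 15.125.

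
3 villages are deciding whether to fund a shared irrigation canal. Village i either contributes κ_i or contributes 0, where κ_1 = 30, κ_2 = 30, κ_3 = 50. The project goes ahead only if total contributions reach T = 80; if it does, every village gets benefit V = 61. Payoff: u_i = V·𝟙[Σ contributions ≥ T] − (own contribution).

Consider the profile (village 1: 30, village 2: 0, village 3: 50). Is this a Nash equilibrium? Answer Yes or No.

Total = 80 ≥ 80: provided.
Village 1 (pledges 30, payoff 31): dropping to 0 → total 50, payoff 0. No gain.
Village 2 (pledges 0, payoff 61): pledging 30 → total 110, payoff 31. No gain.
Village 3 (pledges 50, payoff 11): dropping to 0 → total 30, payoff 0. No gain.

Yes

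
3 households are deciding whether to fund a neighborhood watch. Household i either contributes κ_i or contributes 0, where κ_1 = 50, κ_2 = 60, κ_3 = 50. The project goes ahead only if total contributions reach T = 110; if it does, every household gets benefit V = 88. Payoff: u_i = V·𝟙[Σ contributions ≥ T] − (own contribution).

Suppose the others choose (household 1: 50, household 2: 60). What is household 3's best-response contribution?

Others' total = 110 ≥ 110; contributing adds cost 50 for no extra benefit.
Best response: 0.

0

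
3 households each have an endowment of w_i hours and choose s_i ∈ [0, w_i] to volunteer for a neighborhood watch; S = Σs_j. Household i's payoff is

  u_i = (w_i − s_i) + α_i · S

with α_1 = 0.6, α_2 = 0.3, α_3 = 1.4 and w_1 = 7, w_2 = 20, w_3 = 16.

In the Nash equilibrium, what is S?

16

∂u_i/∂s_i = α_i − 1, so household i contributes w_i if α_i > 1, else 0.
α_i > 1 for i ∈ {3}; NE contributions (0, 0, 16), S = 16.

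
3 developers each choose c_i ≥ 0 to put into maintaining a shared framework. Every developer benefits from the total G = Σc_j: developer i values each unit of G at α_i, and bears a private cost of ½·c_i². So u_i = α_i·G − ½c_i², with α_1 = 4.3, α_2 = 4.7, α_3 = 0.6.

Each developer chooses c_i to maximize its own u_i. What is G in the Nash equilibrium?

9.6

Developer i's FOC: ∂u_i/∂c_i = α_i − c_i = 0, so c_i* = α_i.
NE contributions = (4.3, 4.7, 0.6); G = 9.6.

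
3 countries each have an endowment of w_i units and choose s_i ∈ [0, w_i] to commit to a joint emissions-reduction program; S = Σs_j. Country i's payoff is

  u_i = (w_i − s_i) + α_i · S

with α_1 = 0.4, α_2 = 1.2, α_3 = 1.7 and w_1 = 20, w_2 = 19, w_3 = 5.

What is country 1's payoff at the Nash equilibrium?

∂u_i/∂s_i = α_i − 1, so country i contributes w_i if α_i > 1, else 0.
α_i > 1 for i ∈ {2, 3}; NE contributions (0, 19, 5), S = 24.
u_1 = (20 − 0) + 0.4·24 = 29.6.

29.6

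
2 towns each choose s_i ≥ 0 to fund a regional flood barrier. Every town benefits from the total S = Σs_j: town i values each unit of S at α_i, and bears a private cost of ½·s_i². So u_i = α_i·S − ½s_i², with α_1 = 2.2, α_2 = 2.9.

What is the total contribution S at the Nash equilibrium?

5.1

Town i's FOC: ∂u_i/∂s_i = α_i − s_i = 0, so s_i* = α_i.
NE contributions = (2.2, 2.9); S = 5.1.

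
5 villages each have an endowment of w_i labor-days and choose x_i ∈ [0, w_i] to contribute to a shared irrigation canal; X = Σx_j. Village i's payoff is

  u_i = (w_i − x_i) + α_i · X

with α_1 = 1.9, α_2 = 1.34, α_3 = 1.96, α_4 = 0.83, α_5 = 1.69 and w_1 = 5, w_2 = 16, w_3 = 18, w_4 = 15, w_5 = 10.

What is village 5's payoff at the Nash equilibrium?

∂u_i/∂x_i = α_i − 1, so village i contributes w_i if α_i > 1, else 0.
α_i > 1 for i ∈ {1, 2, 3, 5}; NE contributions (5, 16, 18, 0, 10), X = 49.
u_5 = (10 − 10) + 1.69·49 = 82.81.

82.81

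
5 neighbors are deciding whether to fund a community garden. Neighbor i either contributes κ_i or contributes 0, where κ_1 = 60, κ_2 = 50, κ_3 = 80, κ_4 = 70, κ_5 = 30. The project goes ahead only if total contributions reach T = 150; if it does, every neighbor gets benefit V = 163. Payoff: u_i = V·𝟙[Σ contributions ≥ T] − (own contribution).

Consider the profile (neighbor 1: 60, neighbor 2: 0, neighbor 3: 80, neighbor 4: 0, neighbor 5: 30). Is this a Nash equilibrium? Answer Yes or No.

Total = 170 ≥ 150: provided.
Neighbor 1 (pledges 60, payoff 103): dropping to 0 → total 110, payoff 0. No gain.
Neighbor 2 (pledges 0, payoff 163): pledging 50 → total 220, payoff 113. No gain.
Neighbor 3 (pledges 80, payoff 83): dropping to 0 → total 90, payoff 0. No gain.
Neighbor 4 (pledges 0, payoff 163): pledging 70 → total 240, payoff 93. No gain.
Neighbor 5 (pledges 30, payoff 133): dropping to 0 → total 140, payoff 0. No gain.

Yes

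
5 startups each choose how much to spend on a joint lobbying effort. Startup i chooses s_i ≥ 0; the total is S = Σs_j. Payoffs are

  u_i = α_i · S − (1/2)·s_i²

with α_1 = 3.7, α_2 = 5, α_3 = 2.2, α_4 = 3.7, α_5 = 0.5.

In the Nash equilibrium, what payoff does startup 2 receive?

63

Startup i's FOC: ∂u_i/∂s_i = α_i − s_i = 0, so s_i* = α_i.
NE contributions = (3.7, 5, 2.2, 3.7, 0.5); S = 15.1.
u_2 = α_2·S − ½·(s_2)² = 5·15.1 − ½·5² = 63.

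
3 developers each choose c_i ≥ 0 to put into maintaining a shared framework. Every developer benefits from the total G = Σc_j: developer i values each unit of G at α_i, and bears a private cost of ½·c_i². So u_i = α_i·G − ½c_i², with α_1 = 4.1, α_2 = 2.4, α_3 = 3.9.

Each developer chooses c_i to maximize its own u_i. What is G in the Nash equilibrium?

10.4

Developer i's FOC: ∂u_i/∂c_i = α_i − c_i = 0, so c_i* = α_i.
NE contributions = (4.1, 2.4, 3.9); G = 10.4.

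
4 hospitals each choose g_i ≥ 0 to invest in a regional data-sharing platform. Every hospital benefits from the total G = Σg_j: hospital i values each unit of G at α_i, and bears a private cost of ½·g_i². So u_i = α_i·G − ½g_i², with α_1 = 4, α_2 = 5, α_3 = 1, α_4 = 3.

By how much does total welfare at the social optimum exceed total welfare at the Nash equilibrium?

194.5

Hospital i's FOC: ∂u_i/∂g_i = α_i − g_i = 0, so g_i* = α_i.
NE contributions = (4, 5, 1, 3); G = 13.
W^NE = (Σα)·G − ½Σα_i² = 13² − ½·51 = 143.5.
Planner sets g_i = Σα_j = 13 for every i, so G^SO = 4·13 = 52.
W^SO = (Σα)·G^SO − ½·4·(Σα)² = (4/2)·13² = 338.
Deadweight loss = W^SO − W^NE = 194.5.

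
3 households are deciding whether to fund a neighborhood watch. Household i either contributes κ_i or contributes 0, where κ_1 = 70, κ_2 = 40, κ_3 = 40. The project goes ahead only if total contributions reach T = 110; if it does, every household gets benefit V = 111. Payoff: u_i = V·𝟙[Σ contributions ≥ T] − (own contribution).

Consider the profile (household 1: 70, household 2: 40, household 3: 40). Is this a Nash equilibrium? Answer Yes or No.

No

Total = 150 ≥ 110: provided.
Household 1 (pledges 70, payoff 41): dropping to 0 → total 80, payoff 0. No gain.
Household 2 (pledges 40, payoff 71): dropping to 0 → total 110, payoff 111. Profitable deviation.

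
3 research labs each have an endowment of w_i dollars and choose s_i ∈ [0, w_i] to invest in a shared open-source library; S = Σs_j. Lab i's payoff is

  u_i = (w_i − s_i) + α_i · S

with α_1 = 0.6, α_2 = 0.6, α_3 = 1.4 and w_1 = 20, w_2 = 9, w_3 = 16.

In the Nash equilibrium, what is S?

∂u_i/∂s_i = α_i − 1, so lab i contributes w_i if α_i > 1, else 0.
α_i > 1 for i ∈ {3}; NE contributions (0, 0, 16), S = 16.

16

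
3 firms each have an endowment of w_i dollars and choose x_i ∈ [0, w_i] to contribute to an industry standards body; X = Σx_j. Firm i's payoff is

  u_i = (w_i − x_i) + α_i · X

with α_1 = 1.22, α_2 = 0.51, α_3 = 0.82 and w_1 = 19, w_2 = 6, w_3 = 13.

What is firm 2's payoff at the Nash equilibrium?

∂u_i/∂x_i = α_i − 1, so firm i contributes w_i if α_i > 1, else 0.
α_i > 1 for i ∈ {1}; NE contributions (19, 0, 0), X = 19.
u_2 = (6 − 0) + 0.51·19 = 15.69.

15.69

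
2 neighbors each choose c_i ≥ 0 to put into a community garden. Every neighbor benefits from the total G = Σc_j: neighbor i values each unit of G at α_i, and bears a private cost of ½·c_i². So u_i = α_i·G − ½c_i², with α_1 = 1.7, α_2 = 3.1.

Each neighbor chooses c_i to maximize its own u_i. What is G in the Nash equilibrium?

Neighbor i's FOC: ∂u_i/∂c_i = α_i − c_i = 0, so c_i* = α_i.
NE contributions = (1.7, 3.1); G = 4.8.

4.8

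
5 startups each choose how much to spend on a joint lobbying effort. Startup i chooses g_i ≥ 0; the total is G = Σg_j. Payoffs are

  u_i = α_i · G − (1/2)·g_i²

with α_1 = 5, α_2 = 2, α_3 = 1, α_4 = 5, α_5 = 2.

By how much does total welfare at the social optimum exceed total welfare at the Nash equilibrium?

367

Startup i's FOC: ∂u_i/∂g_i = α_i − g_i = 0, so g_i* = α_i.
NE contributions = (5, 2, 1, 5, 2); G = 15.
W^NE = (Σα)·G − ½Σα_i² = 15² − ½·59 = 195.5.
Planner sets g_i = Σα_j = 15 for every i, so G^SO = 5·15 = 75.
W^SO = (Σα)·G^SO − ½·5·(Σα)² = (5/2)·15² = 562.5.
Deadweight loss = W^SO − W^NE = 367.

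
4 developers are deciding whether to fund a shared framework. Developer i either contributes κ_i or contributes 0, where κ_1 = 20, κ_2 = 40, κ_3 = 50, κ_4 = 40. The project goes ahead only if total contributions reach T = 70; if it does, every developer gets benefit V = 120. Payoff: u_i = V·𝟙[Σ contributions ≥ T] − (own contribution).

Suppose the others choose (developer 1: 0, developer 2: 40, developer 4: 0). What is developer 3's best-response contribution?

Others' total = 40. Contributing 50 brings total to 90 ≥ 70: gain V − κ_3 = 70.
Best response: 50.

50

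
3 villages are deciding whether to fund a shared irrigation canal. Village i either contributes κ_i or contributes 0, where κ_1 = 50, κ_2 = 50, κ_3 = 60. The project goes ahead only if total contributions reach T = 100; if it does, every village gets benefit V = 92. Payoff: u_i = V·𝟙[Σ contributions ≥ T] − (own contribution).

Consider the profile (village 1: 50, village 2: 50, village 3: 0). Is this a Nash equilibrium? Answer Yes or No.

Yes

Total = 100 ≥ 100: provided.
Village 1 (pledges 50, payoff 42): dropping to 0 → total 50, payoff 0. No gain.
Village 2 (pledges 50, payoff 42): dropping to 0 → total 50, payoff 0. No gain.
Village 3 (pledges 0, payoff 92): pledging 60 → total 160, payoff 32. No gain.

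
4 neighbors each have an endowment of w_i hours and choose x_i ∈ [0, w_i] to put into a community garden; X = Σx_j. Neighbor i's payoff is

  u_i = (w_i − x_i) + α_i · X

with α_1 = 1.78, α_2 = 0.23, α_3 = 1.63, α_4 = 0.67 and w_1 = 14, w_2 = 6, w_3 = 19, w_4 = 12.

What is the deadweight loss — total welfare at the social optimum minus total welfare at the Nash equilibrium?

∂u_i/∂x_i = α_i − 1, so neighbor i contributes w_i if α_i > 1, else 0.
α_i > 1 for i ∈ {1, 3}; NE contributions (14, 0, 19, 0), X = 33.
W^NE = Σw_i − X^NE + (Σα_i)·X^NE = 51 + 3.31·33 = 160.23.
Planner: ∂(Σu_j)/∂x_i = Σα_j − 1 = 3.31 > 0, so everyone contributes w_i; X^SO = 51, W^SO = 51 + 3.31·51 = 219.81.
Deadweight loss = 59.58.

59.58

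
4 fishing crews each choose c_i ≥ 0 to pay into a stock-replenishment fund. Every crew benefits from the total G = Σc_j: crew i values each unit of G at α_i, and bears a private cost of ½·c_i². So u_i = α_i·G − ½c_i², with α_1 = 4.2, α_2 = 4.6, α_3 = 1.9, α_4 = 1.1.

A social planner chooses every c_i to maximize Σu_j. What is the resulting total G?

Planner FOC: ∂(Σu_j)/∂c_i = (Σα_j) − c_i = 0, so c_i^SO = Σα_j = 11.8 for every i; G^SO = 47.2.

47.2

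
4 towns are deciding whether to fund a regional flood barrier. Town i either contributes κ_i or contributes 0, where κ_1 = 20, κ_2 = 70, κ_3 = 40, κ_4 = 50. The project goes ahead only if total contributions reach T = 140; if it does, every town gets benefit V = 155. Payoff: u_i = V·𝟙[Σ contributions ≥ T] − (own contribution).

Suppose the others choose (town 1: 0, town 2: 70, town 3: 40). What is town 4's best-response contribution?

Others' total = 110. Contributing 50 brings total to 160 ≥ 140: gain V − κ_4 = 105.
Best response: 50.

50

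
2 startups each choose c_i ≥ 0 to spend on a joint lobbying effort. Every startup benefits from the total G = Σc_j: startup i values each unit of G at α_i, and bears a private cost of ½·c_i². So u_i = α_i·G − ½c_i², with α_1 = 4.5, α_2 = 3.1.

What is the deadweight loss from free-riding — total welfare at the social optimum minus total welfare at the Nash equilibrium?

14.93

Startup i's FOC: ∂u_i/∂c_i = α_i − c_i = 0, so c_i* = α_i.
NE contributions = (4.5, 3.1); G = 7.6.
W^NE = (Σα)·G − ½Σα_i² = 7.6² − ½·29.86 = 42.83.
Planner sets c_i = Σα_j = 7.6 for every i, so G^SO = 2·7.6 = 15.2.
W^SO = (Σα)·G^SO − ½·2·(Σα)² = (2/2)·7.6² = 57.76.
Deadweight loss = W^SO − W^NE = 14.93.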